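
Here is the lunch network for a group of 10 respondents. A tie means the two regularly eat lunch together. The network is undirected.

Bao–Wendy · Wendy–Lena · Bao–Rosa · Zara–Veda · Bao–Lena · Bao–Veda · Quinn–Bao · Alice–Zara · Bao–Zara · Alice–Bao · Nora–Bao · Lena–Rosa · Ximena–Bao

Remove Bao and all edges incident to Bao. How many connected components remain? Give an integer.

5

Without Bao, the remaining ties split the others into: {Lena, Rosa, Wendy}; {Ximena}; {Alice, Veda, Zara}; {Quinn}; {Nora}.
That's 5 separate components.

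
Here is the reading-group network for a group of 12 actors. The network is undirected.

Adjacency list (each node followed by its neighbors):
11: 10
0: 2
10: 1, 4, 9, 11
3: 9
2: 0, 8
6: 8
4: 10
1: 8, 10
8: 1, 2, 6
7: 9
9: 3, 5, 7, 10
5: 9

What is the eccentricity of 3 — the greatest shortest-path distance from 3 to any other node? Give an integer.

6

Distances from 3: 0:6, 1:3, 2:5, 4:3, 5:2, 6:5, 7:2, 8:4, 9:1, 10:2, 11:3.
The largest is 6 (to 0), so the eccentricity of 3 is 6.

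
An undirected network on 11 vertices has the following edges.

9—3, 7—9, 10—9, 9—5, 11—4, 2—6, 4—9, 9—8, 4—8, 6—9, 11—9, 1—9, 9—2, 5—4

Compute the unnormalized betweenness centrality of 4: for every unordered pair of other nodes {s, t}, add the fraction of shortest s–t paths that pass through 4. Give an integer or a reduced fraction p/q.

3/2

Pairs whose geodesics pass through 4 — 8–11: 1/2; 8–5: 1/2; 11–5: 1/2.
All other pairs contribute 0.
Summing the contributions gives betweenness(4) = 3/2.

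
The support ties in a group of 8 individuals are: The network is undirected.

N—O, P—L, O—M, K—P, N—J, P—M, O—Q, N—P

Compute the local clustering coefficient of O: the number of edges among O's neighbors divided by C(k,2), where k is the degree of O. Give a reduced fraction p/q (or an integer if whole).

0

O's neighbors: M, N, and Q (k = 3).
Possible neighbor pairs: C(3,2) = 3. Edges among them: none → e = 0.
Clustering(O) = 0/3 = 0.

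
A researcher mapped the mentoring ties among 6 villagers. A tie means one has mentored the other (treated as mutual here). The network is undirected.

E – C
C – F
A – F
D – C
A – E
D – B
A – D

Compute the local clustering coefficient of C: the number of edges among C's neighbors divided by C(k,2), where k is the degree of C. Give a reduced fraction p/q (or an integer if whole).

0

C's neighbors: D, E, and F (k = 3).
Possible neighbor pairs: C(3,2) = 3. Edges among them: none → e = 0.
Clustering(C) = 0/3 = 0.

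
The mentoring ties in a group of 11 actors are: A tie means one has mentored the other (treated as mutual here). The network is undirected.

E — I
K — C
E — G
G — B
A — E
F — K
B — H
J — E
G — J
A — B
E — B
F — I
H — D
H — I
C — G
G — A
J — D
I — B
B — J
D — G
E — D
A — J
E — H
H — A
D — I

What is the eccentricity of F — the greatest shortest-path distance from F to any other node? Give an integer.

Distances from F: A:3, B:2, C:2, D:2, E:2, G:3, H:2, I:1, J:3, K:1.
The largest is 3 (to G, J, and A), so the eccentricity of F is 3.

3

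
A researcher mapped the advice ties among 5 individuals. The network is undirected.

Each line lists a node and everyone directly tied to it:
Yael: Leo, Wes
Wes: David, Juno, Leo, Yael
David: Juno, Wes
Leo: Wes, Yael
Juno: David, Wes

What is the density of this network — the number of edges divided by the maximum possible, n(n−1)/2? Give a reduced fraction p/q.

There are 6 edges and 5 nodes, so the maximum possible is C(5,2) = 10.
Density = 6/10 = 3/5.

3/5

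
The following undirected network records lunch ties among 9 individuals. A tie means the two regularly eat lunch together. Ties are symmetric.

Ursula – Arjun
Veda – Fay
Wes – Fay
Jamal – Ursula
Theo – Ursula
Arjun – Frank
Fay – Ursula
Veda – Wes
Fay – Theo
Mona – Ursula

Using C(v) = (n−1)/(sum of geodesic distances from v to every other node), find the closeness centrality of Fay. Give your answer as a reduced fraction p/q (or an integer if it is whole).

Distances from Fay: Arjun:2, Frank:3, Jamal:2, Mona:2, Theo:1, Ursula:1, Veda:1, Wes:1. Sum = 13.
n = 9, so closeness = 8/13.

8/13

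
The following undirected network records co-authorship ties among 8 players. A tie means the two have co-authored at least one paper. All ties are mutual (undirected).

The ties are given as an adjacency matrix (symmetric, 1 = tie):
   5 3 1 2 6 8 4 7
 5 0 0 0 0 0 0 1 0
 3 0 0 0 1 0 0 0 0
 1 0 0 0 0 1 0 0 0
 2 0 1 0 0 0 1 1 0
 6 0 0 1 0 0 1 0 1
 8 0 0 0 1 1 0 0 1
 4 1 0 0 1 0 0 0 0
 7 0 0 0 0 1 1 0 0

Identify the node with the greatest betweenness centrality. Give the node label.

Unnormalized betweenness of each node: 1:0, 2:14, 3:0, 4:6, 5:0, 6:6, 7:0, 8:12.
2 has the largest value, 14, making it the main broker — the node through which the most shortest paths run.

2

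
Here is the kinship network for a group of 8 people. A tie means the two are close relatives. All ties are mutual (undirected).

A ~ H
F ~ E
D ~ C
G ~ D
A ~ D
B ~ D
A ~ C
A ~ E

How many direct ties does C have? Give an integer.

C is directly tied to A and D. That is 2 neighbors, so the degree of C is 2.

2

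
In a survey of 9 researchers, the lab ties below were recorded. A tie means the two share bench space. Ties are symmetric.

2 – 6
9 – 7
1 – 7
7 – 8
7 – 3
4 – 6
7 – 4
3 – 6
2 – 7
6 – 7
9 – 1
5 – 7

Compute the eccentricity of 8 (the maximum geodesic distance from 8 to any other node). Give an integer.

2

Distances from 8: 1:2, 2:2, 3:2, 4:2, 5:2, 6:2, 7:1, 9:2.
The largest is 2 (to 2, 3, 4, 9, 5, 1, and 6), so the eccentricity of 8 is 2.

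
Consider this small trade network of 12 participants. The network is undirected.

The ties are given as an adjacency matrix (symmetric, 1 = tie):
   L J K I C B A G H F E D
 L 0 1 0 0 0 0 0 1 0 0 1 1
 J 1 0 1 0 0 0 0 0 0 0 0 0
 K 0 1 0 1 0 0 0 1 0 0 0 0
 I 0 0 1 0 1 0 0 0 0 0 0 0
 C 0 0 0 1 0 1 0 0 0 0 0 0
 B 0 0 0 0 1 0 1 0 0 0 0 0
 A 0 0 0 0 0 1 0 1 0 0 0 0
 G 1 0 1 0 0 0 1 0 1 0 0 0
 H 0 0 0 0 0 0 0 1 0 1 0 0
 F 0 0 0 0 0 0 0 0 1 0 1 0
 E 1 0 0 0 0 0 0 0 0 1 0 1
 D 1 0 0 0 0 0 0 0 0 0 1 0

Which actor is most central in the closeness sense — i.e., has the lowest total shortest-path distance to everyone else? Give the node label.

Farness (sum of distances to all others) for each node — A:25, B:31, C:35, D:30, E:28, F:30, G:19, H:26, I:29, J:26, K:23, L:22.
The smallest farness is 19, for G, so G has the highest closeness.

G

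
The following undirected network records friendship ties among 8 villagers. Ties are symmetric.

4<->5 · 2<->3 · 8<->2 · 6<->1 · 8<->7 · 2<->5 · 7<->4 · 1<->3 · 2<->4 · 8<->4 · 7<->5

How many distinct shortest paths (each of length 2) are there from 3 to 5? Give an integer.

The shortest distance is 2, and the only length-2 path is 3–2–5. So there is exactly 1 shortest path.

1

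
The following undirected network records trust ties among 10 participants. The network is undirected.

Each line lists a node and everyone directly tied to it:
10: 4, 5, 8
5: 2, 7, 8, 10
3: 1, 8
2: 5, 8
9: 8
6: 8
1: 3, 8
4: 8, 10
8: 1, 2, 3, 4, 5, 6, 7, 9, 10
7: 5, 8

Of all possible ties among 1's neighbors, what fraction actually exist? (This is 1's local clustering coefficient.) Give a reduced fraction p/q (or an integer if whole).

1's neighbors: 3 and 8 (k = 2).
Possible neighbor pairs: C(2,2) = 1. Edges among them: 3–8 → e = 1.
Clustering(1) = 1/1.

1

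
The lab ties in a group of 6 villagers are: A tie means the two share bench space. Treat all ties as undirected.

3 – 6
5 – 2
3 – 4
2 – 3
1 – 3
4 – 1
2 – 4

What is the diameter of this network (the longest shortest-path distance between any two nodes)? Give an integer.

3

Eccentricity of each node (its greatest distance to any other): 1:3, 2:2, 3:2, 4:2, 5:3, 6:3.
The maximum eccentricity is 3, realized for instance by the pair 5–1 via 5 – 2 – 3 – 1. So the diameter is 3.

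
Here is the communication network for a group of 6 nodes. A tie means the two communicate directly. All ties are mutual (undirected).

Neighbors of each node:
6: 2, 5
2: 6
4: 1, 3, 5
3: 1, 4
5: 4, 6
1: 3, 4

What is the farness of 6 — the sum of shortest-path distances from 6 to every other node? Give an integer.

10

Distances from 6: 1:3, 2:1, 3:3, 4:2, 5:1.
Sum = 3 + 1 + 3 + 2 + 1 = 10.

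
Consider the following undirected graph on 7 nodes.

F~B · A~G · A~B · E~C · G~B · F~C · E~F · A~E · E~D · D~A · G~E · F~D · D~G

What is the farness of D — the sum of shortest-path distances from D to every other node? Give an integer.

Distances from D: A:1, B:2, C:2, E:1, F:1, G:1.
Sum = 1 + 2 + 2 + 1 + 1 + 1 = 8.

8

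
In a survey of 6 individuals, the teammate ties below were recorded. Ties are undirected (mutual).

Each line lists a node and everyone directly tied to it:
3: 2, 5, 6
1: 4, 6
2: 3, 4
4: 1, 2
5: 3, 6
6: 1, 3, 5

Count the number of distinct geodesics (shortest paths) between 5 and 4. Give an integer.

The shortest distance is 3. The length-3 paths are: 5–3–2–4; 5–6–1–4.
That gives 2 distinct shortest paths.

2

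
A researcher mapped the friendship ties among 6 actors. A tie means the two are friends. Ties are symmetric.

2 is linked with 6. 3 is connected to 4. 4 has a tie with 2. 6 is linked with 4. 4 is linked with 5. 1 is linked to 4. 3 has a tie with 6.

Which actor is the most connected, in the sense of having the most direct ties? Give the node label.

Degrees — 1:1, 2:2, 3:2, 4:5, 5:1, 6:3.
The maximum is 5, attained only by 4.

4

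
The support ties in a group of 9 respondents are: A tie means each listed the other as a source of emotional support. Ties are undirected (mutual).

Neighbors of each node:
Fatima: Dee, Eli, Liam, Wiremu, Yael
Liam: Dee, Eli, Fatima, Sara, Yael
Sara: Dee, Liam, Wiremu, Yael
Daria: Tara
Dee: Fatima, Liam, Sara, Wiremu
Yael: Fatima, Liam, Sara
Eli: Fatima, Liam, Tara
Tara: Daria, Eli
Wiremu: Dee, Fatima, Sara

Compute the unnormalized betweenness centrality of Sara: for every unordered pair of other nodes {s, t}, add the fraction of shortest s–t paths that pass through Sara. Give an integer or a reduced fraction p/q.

Pairs whose geodesics pass through Sara — Dee–Yael: 1/3; Wiremu–Yael: 1/2; Wiremu–Liam: 1/3.
All other pairs contribute 0.
Summing the contributions gives betweenness(Sara) = 7/6.

7/6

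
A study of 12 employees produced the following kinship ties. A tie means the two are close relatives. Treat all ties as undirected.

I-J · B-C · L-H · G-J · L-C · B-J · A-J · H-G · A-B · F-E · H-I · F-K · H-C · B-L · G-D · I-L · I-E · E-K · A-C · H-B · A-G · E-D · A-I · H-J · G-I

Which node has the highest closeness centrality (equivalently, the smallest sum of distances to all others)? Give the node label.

Farness (sum of distances to all others) for each node — A:19, B:23, C:24, D:23, E:20, F:29, G:19, H:18, I:16, J:19, K:29, L:21.
The smallest farness is 16, for I, so I has the highest closeness.

I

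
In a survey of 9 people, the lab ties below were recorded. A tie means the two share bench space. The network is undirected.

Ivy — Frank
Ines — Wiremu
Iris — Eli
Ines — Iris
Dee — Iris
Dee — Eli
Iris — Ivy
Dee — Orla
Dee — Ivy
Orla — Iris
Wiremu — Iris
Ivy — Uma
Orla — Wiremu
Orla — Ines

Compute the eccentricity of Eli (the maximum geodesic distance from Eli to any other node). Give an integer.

Distances from Eli: Dee:1, Frank:3, Ines:2, Iris:1, Ivy:2, Orla:2, Uma:3, Wiremu:2.
The largest is 3 (to Uma and Frank), so the eccentricity of Eli is 3.

3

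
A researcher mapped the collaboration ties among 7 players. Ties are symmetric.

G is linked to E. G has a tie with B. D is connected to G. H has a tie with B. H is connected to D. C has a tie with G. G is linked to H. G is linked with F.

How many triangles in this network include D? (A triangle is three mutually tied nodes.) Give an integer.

1

D's neighbors: G and H.
Neighbor pairs that are themselves tied: D–G–H. Each forms one triangle with D, for 1 in total.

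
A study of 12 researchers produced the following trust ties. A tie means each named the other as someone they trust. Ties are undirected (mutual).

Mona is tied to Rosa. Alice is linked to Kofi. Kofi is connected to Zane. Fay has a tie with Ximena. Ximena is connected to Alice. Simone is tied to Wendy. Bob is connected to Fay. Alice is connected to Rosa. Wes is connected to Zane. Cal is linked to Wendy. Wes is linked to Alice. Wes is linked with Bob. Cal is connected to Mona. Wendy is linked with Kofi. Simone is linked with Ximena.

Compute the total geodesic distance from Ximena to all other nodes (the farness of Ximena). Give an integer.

Distances from Ximena: Alice:1, Bob:2, Cal:3, Fay:1, Kofi:2, Mona:3, Rosa:2, Simone:1, Wendy:2, Wes:2, Zane:3.
Sum = 1 + 2 + 3 + 1 + 2 + 3 + 2 + 1 + 2 + 2 + 3 = 22.

22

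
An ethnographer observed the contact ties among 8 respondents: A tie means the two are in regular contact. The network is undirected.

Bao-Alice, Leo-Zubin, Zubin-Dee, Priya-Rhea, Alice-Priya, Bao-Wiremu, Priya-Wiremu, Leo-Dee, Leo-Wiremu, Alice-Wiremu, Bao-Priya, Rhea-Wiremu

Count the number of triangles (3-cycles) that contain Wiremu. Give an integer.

4

Wiremu's neighbors: Alice, Bao, Leo, Priya, and Rhea.
Neighbor pairs that are themselves tied: Wiremu–Alice–Bao; Wiremu–Alice–Priya; Wiremu–Bao–Priya; Wiremu–Priya–Rhea. Each forms one triangle with Wiremu, for 4 in total.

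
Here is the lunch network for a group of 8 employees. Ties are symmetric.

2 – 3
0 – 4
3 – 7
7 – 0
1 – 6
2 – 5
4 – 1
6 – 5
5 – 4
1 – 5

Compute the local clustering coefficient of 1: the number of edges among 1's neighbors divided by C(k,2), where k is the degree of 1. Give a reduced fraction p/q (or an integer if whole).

1's neighbors: 4, 5, and 6 (k = 3).
Possible neighbor pairs: C(3,2) = 3. Edges among them: 4–5, 5–6 → e = 2.
Clustering(1) = 2/3.

2/3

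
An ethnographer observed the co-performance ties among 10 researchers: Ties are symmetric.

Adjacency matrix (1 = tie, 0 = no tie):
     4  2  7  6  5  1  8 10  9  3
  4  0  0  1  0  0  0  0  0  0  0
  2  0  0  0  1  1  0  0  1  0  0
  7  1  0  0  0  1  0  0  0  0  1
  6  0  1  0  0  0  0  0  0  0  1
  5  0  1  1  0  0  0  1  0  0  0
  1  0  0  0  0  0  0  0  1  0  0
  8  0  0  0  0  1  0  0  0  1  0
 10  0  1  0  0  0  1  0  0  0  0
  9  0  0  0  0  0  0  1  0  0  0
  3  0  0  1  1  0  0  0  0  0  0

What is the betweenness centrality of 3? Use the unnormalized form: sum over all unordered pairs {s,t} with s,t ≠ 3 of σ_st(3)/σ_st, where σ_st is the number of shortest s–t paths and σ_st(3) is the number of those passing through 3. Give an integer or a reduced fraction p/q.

2

Pairs whose geodesics pass through 3 — 4–6: 1; 7–6: 1.
All other pairs contribute 0.
Summing the contributions gives betweenness(3) = 2.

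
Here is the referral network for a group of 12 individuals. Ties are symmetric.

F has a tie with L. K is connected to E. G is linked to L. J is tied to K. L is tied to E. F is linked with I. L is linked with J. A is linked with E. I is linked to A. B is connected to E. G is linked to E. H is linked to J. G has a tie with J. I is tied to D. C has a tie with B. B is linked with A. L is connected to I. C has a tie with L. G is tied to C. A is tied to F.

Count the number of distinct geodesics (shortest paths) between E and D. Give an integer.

The shortest distance is 3. The length-3 paths are: E–A–I–D; E–L–I–D.
That gives 2 distinct shortest paths.

2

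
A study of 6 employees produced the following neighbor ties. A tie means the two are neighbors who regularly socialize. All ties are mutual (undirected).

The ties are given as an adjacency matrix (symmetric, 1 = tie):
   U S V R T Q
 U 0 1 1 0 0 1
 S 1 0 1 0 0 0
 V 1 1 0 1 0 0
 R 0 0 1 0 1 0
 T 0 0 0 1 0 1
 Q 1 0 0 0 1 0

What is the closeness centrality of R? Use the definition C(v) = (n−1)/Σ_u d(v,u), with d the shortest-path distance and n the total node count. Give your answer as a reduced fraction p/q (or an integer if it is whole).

5/8

Distances from R: Q:2, S:2, T:1, U:2, V:1. Sum = 8.
n = 6, so closeness = 5/8.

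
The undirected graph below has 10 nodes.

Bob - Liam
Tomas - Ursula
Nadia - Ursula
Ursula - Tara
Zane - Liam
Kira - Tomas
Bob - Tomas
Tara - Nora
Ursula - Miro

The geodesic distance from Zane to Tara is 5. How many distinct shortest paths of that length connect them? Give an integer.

1

The shortest distance is 5, and the only length-5 path is Zane–Liam–Bob–Tomas–Ursula–Tara. So there is exactly 1 shortest path.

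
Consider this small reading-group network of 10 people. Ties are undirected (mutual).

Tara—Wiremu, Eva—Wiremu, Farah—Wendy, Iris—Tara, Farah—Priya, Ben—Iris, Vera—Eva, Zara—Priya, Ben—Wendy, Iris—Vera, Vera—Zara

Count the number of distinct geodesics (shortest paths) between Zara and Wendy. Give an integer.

1

The shortest distance is 3, and the only length-3 path is Zara–Priya–Farah–Wendy. So there is exactly 1 shortest path.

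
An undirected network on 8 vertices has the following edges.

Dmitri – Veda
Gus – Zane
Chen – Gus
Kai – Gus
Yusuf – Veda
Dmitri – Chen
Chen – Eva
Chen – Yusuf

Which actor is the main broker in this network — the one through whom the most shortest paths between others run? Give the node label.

Unnormalized betweenness of each node: Chen:31/2, Dmitri:5/2, Eva:0, Gus:11, Kai:0, Veda:1/2, Yusuf:5/2, Zane:0.
Chen has the largest value, 31/2, making it the main broker — the node through which the most shortest paths run.

Chen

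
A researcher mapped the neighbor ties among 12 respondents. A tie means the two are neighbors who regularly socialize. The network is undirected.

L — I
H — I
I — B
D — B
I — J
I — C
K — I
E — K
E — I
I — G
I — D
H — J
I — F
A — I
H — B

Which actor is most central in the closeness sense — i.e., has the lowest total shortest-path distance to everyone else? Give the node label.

I

Farness (sum of distances to all others) for each node — A:21, B:19, C:21, D:20, E:20, F:21, G:21, H:19, I:11, J:20, K:20, L:21.
The smallest farness is 11, for I, so I has the highest closeness.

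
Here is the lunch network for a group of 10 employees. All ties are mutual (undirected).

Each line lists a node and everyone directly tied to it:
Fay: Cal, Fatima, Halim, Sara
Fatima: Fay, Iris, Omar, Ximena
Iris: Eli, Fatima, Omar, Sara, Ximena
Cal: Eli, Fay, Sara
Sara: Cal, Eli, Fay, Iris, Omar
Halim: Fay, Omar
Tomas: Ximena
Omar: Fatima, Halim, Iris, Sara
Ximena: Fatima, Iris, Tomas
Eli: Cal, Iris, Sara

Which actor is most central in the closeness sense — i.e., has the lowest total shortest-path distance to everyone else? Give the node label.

Farness (sum of distances to all others) for each node — Cal:18, Eli:17, Fatima:14, Fay:15, Halim:20, Iris:13, Omar:15, Sara:14, Tomas:25, Ximena:17.
The smallest farness is 13, for Iris, so Iris has the highest closeness.

Iris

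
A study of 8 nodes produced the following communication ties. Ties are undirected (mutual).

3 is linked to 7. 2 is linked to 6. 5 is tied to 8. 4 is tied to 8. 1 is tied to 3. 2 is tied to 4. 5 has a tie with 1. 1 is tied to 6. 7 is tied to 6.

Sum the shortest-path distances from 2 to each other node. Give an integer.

14

Distances from 2: 1:2, 3:3, 4:1, 5:3, 6:1, 7:2, 8:2.
Sum = 2 + 3 + 1 + 3 + 1 + 2 + 2 = 14.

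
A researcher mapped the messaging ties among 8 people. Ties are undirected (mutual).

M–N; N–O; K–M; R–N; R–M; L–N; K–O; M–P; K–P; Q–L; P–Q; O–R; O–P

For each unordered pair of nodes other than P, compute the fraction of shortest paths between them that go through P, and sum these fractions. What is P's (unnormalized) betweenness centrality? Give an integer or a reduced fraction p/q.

17/4

Pairs whose geodesics pass through P — Q–O: 1; Q–M: 1; Q–K: 1; Q–R: 2/3; O–M: 1/4; K–L: 1/3.
All other pairs contribute 0.
Summing the contributions gives betweenness(P) = 17/4.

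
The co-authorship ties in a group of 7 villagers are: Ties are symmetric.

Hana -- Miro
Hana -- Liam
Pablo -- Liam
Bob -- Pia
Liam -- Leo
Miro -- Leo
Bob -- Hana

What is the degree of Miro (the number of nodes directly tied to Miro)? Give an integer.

Miro is directly tied to Hana and Leo. That is 2 neighbors, so the degree of Miro is 2.

2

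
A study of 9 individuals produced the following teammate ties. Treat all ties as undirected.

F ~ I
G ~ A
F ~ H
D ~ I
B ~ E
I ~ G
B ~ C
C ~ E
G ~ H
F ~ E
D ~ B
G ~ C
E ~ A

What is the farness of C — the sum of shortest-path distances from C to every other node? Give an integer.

13

Distances from C: A:2, B:1, D:2, E:1, F:2, G:1, H:2, I:2.
Sum = 2 + 1 + 2 + 1 + 2 + 1 + 2 + 2 = 13.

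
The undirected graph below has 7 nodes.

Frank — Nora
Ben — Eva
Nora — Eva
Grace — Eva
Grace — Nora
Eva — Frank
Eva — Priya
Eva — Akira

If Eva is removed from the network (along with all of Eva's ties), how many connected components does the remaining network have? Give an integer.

4

Without Eva, the remaining ties split the others into: {Frank, Grace, Nora}; {Ben}; {Priya}; {Akira}.
That's 4 separate components.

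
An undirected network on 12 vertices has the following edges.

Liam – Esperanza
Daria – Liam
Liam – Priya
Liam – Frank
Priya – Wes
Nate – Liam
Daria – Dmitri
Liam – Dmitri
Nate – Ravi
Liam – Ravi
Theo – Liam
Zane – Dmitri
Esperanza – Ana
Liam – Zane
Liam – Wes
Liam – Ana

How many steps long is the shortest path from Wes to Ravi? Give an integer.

2

One shortest route is Wes – Liam – Ravi, which uses 2 edges, and Wes and Ravi are not directly tied, so nothing shorter exists. So d(Wes,Ravi) = 2.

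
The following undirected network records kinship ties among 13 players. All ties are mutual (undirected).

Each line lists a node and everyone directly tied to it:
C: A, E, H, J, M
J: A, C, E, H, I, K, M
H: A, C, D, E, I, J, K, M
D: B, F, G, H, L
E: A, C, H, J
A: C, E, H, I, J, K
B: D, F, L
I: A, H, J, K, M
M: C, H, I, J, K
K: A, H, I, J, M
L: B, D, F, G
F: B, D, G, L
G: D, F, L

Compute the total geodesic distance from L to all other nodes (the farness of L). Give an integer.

27

Distances from L: A:3, B:1, C:3, D:1, E:3, F:1, G:1, H:2, I:3, J:3, K:3, M:3.
Sum = 3 + 1 + 3 + 1 + 3 + 1 + 1 + 2 + 3 + 3 + 3 + 3 = 27.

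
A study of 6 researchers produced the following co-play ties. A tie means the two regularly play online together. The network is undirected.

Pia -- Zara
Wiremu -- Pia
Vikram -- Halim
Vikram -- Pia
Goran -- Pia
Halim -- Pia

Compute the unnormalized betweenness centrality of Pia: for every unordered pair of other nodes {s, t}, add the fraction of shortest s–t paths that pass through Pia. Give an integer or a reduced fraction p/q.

Pairs whose geodesics pass through Pia — Zara–Vikram: 1; Zara–Goran: 1; Zara–Halim: 1; Zara–Wiremu: 1; Vikram–Goran: 1; Vikram–Wiremu: 1; Goran–Halim: 1; Goran–Wiremu: 1; Halim–Wiremu: 1.
All other pairs contribute 0.
Summing the contributions gives betweenness(Pia) = 9.

9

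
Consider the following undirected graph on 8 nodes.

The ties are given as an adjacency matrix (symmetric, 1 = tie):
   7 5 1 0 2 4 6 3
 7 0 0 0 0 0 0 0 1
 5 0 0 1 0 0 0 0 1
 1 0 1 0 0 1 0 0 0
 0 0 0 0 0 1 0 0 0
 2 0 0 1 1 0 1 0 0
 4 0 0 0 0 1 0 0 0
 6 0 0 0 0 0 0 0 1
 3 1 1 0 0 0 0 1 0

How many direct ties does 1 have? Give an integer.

1 is directly tied to 2 and 5. That is 2 neighbors, so the degree of 1 is 2.

2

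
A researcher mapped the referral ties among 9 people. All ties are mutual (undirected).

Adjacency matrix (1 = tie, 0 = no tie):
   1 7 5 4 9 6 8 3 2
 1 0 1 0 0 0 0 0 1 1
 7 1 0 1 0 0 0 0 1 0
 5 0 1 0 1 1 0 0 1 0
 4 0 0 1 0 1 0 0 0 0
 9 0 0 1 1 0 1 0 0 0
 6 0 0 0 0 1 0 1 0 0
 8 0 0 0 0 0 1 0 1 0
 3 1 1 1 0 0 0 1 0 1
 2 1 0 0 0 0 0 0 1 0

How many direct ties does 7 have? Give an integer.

3

7 is directly tied to 1, 3, and 5. That is 3 neighbors, so the degree of 7 is 3.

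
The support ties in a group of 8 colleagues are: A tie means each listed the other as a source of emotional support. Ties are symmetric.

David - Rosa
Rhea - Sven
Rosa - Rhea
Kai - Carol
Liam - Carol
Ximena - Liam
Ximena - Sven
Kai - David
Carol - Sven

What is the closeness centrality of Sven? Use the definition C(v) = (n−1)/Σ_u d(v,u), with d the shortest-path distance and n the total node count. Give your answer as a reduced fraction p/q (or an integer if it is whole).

7/12

Distances from Sven: Carol:1, David:3, Kai:2, Liam:2, Rhea:1, Rosa:2, Ximena:1. Sum = 12.
n = 8, so closeness = 7/12.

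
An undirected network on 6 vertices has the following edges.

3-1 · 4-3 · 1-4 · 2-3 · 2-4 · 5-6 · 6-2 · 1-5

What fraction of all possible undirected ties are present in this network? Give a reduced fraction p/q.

There are 8 edges and 6 nodes, so the maximum possible is C(6,2) = 15.
Density = 8/15.

8/15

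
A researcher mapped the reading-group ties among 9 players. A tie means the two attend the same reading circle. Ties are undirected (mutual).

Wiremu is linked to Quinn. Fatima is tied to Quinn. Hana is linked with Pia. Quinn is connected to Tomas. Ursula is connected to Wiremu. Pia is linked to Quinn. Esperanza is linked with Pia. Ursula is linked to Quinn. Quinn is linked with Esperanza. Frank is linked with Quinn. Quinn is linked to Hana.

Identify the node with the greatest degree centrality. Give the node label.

Quinn

Degrees — Esperanza:2, Fatima:1, Frank:1, Hana:2, Pia:3, Quinn:8, Tomas:1, Ursula:2, Wiremu:2.
The maximum is 8, attained only by Quinn.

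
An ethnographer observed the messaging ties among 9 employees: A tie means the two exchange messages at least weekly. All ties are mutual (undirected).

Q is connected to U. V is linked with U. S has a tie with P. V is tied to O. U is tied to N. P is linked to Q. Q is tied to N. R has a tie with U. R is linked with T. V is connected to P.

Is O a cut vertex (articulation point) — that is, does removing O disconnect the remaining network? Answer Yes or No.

No

Even without O, every remaining node can still reach every other (the residual graph is connected), so O is not a cut vertex.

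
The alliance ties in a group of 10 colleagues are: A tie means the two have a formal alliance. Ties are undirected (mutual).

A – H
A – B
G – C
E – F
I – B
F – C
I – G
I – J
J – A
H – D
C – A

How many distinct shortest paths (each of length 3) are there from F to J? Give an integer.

The shortest distance is 3, and the only length-3 path is F–C–A–J. So there is exactly 1 shortest path.

1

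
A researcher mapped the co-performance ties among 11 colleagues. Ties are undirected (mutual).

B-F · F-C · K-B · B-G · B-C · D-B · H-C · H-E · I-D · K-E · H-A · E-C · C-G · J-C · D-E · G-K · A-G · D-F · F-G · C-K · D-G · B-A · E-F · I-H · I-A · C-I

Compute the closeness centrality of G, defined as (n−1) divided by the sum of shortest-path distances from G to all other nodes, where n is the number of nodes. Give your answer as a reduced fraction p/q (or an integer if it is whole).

5/7

Distances from G: A:1, B:1, C:1, D:1, E:2, F:1, H:2, I:2, J:2, K:1. Sum = 14.
n = 11, so closeness = 10/14 = 5/7.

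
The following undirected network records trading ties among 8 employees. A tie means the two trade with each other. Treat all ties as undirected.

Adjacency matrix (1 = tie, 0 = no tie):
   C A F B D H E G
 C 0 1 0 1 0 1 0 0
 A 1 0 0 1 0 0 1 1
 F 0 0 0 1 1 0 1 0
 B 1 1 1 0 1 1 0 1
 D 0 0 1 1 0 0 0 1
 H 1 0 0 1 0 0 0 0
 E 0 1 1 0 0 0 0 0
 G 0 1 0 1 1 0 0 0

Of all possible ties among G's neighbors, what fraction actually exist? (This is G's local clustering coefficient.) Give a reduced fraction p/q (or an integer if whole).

G's neighbors: A, B, and D (k = 3).
Possible neighbor pairs: C(3,2) = 3. Edges among them: A–B, B–D → e = 2.
Clustering(G) = 2/3.

2/3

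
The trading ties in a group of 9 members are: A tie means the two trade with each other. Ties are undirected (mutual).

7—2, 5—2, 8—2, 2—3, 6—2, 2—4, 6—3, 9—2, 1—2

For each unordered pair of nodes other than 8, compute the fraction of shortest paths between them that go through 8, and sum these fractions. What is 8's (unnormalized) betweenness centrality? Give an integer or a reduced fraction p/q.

No shortest path between any pair of other nodes passes through 8.
Summing the contributions gives betweenness(8) = 0.

0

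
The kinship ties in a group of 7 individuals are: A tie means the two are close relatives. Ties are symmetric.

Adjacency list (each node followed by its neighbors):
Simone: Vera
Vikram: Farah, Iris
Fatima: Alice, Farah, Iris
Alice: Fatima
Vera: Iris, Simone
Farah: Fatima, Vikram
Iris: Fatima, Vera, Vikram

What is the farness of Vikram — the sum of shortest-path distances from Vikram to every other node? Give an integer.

Distances from Vikram: Alice:3, Farah:1, Fatima:2, Iris:1, Simone:3, Vera:2.
Sum = 3 + 1 + 2 + 1 + 3 + 2 = 12.

12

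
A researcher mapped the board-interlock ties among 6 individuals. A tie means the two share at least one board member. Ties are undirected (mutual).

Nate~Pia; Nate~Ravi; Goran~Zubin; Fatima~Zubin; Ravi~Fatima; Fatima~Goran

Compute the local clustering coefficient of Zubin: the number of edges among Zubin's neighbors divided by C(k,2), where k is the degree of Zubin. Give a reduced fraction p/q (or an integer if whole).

1

Zubin's neighbors: Fatima and Goran (k = 2).
Possible neighbor pairs: C(2,2) = 1. Edges among them: Fatima–Goran → e = 1.
Clustering(Zubin) = 1/1.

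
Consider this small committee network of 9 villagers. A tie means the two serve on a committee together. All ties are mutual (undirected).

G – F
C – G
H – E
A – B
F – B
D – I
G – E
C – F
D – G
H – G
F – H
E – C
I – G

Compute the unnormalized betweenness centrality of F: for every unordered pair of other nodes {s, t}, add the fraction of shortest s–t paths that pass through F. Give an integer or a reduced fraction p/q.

Pairs whose geodesics pass through F — A–D: 1; A–H: 1; A–G: 1; A–C: 1; A–E: 3/3; A–I: 1; B–D: 1; B–H: 1; B–G: 1; B–C: 1; B–E: 3/3; B–I: 1; H–C: 1/3.
All other pairs contribute 0.
Summing the contributions gives betweenness(F) = 37/3.

37/3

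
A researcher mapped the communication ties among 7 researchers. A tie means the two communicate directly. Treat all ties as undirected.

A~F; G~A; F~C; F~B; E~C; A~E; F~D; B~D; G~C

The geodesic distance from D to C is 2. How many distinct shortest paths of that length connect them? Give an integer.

The shortest distance is 2, and the only length-2 path is D–F–C. So there is exactly 1 shortest path.

1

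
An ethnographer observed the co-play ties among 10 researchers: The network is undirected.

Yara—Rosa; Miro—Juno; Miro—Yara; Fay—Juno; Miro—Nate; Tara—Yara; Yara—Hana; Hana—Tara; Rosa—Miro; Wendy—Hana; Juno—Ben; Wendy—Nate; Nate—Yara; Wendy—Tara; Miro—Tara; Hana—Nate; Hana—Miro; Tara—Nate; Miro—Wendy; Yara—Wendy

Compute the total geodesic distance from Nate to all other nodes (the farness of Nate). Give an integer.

Distances from Nate: Ben:3, Fay:3, Hana:1, Juno:2, Miro:1, Rosa:2, Tara:1, Wendy:1, Yara:1.
Sum = 3 + 3 + 1 + 2 + 1 + 2 + 1 + 1 + 1 = 15.

15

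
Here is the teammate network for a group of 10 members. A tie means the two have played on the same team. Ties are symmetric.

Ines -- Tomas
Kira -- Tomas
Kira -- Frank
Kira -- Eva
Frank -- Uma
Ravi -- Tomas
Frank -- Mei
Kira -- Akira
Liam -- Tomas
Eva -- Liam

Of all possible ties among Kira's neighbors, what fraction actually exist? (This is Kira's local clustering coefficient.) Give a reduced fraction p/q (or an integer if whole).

0

Kira's neighbors: Akira, Eva, Frank, and Tomas (k = 4).
Possible neighbor pairs: C(4,2) = 6. Edges among them: none → e = 0.
Clustering(Kira) = 0/6 = 0.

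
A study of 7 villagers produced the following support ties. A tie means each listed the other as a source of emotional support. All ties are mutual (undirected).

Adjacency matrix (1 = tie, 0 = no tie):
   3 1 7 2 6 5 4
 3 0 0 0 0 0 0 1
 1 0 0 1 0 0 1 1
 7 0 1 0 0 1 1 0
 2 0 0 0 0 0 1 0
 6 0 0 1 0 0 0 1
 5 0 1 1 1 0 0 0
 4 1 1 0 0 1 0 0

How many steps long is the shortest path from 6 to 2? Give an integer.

One shortest route is 6 – 7 – 5 – 2, which uses 3 edges, and at distance 2 from 6 we only reach {1, 3, 5}, which does not include 2. So d(6,2) = 3.

3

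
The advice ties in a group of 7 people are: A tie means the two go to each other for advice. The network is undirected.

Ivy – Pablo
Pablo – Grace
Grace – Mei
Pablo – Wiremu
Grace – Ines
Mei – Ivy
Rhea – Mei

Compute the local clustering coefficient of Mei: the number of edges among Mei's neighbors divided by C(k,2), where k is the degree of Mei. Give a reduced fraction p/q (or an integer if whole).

0

Mei's neighbors: Grace, Ivy, and Rhea (k = 3).
Possible neighbor pairs: C(3,2) = 3. Edges among them: none → e = 0.
Clustering(Mei) = 0/3 = 0.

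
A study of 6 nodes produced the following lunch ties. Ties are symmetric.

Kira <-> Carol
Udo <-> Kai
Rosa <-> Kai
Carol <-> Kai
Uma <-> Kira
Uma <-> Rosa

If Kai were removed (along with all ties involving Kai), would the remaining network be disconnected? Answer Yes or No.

Removing Kai leaves {Carol, Kira, Rosa, and Uma} with no path to {Udo}, so the network splits into 2 components. Kai is a cut vertex.

Yes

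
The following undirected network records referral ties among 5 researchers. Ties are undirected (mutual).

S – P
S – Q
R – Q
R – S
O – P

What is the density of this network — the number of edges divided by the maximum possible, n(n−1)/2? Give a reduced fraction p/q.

There are 5 edges and 5 nodes, so the maximum possible is C(5,2) = 10.
Density = 5/10 = 1/2.

1/2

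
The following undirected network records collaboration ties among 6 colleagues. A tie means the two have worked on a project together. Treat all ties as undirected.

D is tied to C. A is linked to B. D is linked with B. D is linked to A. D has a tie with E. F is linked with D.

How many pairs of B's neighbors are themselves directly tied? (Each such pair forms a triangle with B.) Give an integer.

1

B's neighbors: A and D.
Neighbor pairs that are themselves tied: B–A–D. Each forms one triangle with B, for 1 in total.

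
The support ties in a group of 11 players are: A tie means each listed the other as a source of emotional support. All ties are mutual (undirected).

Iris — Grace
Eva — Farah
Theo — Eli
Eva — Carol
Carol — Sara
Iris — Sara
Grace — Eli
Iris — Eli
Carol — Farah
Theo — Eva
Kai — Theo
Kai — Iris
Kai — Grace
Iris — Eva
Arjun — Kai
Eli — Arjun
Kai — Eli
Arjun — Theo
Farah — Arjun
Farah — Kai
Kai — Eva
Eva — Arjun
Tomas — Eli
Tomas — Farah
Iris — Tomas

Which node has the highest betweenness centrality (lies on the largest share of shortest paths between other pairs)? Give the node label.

Unnormalized betweenness of each node: Arjun:7/6, Carol:43/20, Eli:89/20, Eva:86/15, Farah:499/120, Grace:0, Iris:521/60, Kai:337/60, Sara:7/8, Theo:3/8, Tomas:19/24.
Iris has the largest value, 521/60, making it the main broker — the node through which the most shortest paths run.

Iris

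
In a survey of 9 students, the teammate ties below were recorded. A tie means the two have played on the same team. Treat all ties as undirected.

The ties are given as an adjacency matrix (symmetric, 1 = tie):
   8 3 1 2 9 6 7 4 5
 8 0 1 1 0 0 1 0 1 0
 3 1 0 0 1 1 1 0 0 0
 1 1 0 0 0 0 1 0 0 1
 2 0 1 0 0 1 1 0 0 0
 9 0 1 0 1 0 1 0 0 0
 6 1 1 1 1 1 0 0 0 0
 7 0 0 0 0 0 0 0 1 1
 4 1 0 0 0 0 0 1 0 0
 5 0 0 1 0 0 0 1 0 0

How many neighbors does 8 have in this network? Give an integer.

8 is directly tied to 1, 3, 4, and 6. That is 4 neighbors, so the degree of 8 is 4.

4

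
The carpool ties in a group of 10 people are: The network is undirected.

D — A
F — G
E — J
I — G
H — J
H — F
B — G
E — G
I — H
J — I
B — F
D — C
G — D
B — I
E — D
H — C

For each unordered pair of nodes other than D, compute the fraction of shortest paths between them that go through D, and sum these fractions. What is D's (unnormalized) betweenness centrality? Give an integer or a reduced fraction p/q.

31/3

Pairs whose geodesics pass through D — I–A: 1; G–A: 1; G–C: 1; A–F: 1; A–B: 1; A–J: 1; A–C: 1; A–E: 1; A–H: 1; B–C: 1/3; C–E: 1.
All other pairs contribute 0.
Summing the contributions gives betweenness(D) = 31/3.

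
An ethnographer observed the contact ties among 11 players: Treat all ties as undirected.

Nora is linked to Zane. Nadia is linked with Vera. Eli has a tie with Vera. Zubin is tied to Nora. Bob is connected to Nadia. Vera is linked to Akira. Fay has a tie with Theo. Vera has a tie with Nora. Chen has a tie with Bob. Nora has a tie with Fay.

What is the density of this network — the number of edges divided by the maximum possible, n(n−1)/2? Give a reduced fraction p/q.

2/11

There are 10 edges and 11 nodes, so the maximum possible is C(11,2) = 55.
Density = 10/55 = 2/11.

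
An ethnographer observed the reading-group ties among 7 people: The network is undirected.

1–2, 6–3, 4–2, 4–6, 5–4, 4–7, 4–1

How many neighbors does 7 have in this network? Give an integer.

7 is directly tied to 4. That is 1 neighbor, so the degree of 7 is 1.

1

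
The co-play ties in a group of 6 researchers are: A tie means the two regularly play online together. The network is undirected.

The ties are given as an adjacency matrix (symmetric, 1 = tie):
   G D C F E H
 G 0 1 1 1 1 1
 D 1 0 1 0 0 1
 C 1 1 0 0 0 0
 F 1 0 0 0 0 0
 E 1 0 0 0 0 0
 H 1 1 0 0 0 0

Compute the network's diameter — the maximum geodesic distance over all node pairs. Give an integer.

2

Eccentricity of each node (its greatest distance to any other): C:2, D:2, E:2, F:2, G:1, H:2.
The maximum eccentricity is 2, realized for instance by the pair D–F via D – G – F. So the diameter is 2.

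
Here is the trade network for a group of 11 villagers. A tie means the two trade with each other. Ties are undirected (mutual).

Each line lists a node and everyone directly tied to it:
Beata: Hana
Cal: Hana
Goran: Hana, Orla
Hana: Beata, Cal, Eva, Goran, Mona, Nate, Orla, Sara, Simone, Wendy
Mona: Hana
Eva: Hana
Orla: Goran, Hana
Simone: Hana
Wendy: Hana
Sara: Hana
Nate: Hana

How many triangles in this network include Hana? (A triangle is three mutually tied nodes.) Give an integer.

Hana's neighbors: Beata, Cal, Eva, Goran, Mona, Nate, Orla, Sara, Simone, and Wendy.
Neighbor pairs that are themselves tied: Hana–Goran–Orla. Each forms one triangle with Hana, for 1 in total.

1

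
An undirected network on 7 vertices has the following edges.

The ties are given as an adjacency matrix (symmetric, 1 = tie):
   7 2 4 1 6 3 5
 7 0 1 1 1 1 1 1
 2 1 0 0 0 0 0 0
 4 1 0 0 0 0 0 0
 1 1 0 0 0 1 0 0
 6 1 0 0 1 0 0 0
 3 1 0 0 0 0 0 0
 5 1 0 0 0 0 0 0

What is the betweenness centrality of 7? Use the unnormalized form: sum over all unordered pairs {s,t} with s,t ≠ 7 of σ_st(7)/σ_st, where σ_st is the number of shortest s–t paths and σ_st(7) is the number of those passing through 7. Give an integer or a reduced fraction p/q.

Pairs whose geodesics pass through 7 — 2–4: 1; 2–1: 1; 2–6: 1; 2–3: 1; 2–5: 1; 4–1: 1; 4–6: 1; 4–3: 1; 4–5: 1; 1–3: 1; 1–5: 1; 6–3: 1; 6–5: 1; 3–5: 1.
All other pairs contribute 0.
Summing the contributions gives betweenness(7) = 14.

14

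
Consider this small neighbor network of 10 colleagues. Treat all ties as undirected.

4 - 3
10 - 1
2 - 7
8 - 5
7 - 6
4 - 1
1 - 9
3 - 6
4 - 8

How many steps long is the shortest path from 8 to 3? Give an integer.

2

One shortest route is 8 – 4 – 3, which uses 2 edges, and 8 and 3 are not directly tied, so nothing shorter exists. So d(8,3) = 2.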